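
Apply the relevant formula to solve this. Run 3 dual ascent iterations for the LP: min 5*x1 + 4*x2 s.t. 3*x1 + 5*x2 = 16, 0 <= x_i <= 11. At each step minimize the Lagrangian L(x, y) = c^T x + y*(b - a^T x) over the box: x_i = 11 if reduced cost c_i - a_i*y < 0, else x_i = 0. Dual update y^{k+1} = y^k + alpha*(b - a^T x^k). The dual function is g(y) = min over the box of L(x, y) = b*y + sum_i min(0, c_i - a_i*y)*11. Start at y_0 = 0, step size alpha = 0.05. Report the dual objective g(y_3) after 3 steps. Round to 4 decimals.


Dual ascent for LP: min 5*x1 + 4*x2, 3*x1 + 5*x2 = 16, 0 <= x_i <= 11
Step 1: y^k = 0.0, reduced costs: (5.0, 4.0)
  x^k = (0.0, 0.0), subgradient = b - a^T x = 16.0
  y^{k+1} = 0.0 + 0.05*16.0 = 0.8
Step 2: y^k = 0.8, reduced costs: (2.6, 0.0)
  x^k = (0.0, 0.0), subgradient = b - a^T x = 16.0
  y^{k+1} = 0.8 + 0.05*16.0 = 1.6
Step 3: y^k = 1.6, reduced costs: (0.2, -4.0)
  x^k = (0.0, 11.0), subgradient = b - a^T x = -39.0
  y^{k+1} = 1.6 + 0.05*-39.0 = -0.35
Dual objective at y_3 = -0.35: reduced costs (6.05, 5.75), box minimizer x = (0.0, 0.0)
g(y_3) = b*y + (c1 - a1*y)*x1 + (c2 - a2*y)*x2 = 16*(-0.35) + 6.05*0.0 + 5.75*0.0 = -5.6 + 0.0 + 0.0 = -5.6


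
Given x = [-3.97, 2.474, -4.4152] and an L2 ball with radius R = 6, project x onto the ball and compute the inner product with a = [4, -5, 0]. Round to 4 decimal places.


Step 1: Compute ||x|| (intermediates to 6 decimals).
||x|| = sqrt((-3.97)^2 + 2.474^2 + (-4.4152)^2) = 6.432384
Step 2: Project.
Since ||x|| > R, scale = R/||x|| = 6/6.432384 = 0.93278, proj(x) = scale * x
proj(x) = [-3.703137, 2.307698, -4.11841]
Step 3: Dot product.
a^T * proj(x) = 4*(-3.703137) - 5*2.307698 + 0*(-4.11841) = -26.351


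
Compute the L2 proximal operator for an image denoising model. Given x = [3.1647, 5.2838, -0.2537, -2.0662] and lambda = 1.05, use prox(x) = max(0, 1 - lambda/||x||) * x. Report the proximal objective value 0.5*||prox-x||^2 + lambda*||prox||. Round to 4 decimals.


Step 1: Compute ||x||.
||x|| = 6.5013
Step 2: Compute scaling factor.
scale = max(0, 1 - 1.05/6.5013) = 0.8385
Step 3: prox(x) = [2.6536, 4.4304, -0.2127, -1.7325]
||prox(x)|| = 5.4513
Step 4: Proximal objective.
0.5*||prox-x||^2 = 0.5513
lambda*||prox|| = 5.7239
Total = 6.2752


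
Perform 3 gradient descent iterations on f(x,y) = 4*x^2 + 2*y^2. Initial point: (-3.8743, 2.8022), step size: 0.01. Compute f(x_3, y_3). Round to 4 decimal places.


Gradient descent on f(x,y) = 4*x^2 + 2*y^2.
Starting point: (-3.8743, 2.8022), alpha = 0.01
Step 1: grad_x = 2*4*-3.8743 = -30.9944, grad_y = 2*2*2.8022 = 11.2088
  x_1 = -3.8743 - 0.01*-30.9944 = -3.5644
  y_1 = 2.8022 - 0.01*11.2088 = 2.6901
Step 2: grad_x = 2*4*-3.5644 = -28.5148, grad_y = 2*2*2.6901 = 10.7604
  x_2 = -3.5644 - 0.01*-28.5148 = -3.2792
  y_2 = 2.6901 - 0.01*10.7604 = 2.5825
Step 3: grad_x = 2*4*-3.2792 = -26.2337, grad_y = 2*2*2.5825 = 10.33
  x_3 = -3.2792 - 0.01*-26.2337 = -3.0169
  y_3 = 2.5825 - 0.01*10.33 = 2.4792
f(-3.0169, 2.4792) = 4*(-3.0169)^2 + 2*2.4792^2 = 48.699


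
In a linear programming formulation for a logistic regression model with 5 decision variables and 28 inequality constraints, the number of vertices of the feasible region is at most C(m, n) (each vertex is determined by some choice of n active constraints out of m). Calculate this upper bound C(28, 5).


Each vertex corresponds to some choice of n active constraints out of m, so the number of vertices is at most C(m, n) = m! / (n!(m-n)!).
m = 28, n = 5
Numerator: 28 * 27 * 26 * 25 * 24
Denominator: 5! = 120
C(28, 5) = 98280


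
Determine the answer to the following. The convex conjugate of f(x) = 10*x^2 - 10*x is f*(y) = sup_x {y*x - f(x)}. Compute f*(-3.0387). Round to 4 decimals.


f*(y) = sup_x {y*x - a*x^2 - b*x} = sup_x {(y-b)*x - a*x^2}
FOC: (y - b) - 2a*x = 0 => x* = (y - b)/(2a)
x* = (-3.0387 + 10)/(2*10) = 0.3481
f*(-3.0387) = (y-b)^2/(4a) = (-3.0387 + 10)^2/(4*10)
= 48.4597/40 = 1.2115


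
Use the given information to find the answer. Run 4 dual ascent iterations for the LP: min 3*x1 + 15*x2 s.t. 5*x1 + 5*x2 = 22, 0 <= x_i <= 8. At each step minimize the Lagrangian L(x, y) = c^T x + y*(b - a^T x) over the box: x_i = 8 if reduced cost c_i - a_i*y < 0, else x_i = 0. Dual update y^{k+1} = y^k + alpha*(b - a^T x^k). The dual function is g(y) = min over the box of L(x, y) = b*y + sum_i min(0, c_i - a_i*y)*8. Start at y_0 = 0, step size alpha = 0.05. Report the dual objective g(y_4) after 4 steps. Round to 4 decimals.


Dual ascent for LP: min 3*x1 + 15*x2, 5*x1 + 5*x2 = 22, 0 <= x_i <= 8
Step 1: y^k = 0.0, reduced costs: (3.0, 15.0)
  x^k = (0.0, 0.0), subgradient = b - a^T x = 22.0
  y^{k+1} = 0.0 + 0.05*22.0 = 1.1
Step 2: y^k = 1.1, reduced costs: (-2.5, 9.5)
  x^k = (8.0, 0.0), subgradient = b - a^T x = -18.0
  y^{k+1} = 1.1 + 0.05*-18.0 = 0.2
Step 3: y^k = 0.2, reduced costs: (2.0, 14.0)
  x^k = (0.0, 0.0), subgradient = b - a^T x = 22.0
  y^{k+1} = 0.2 + 0.05*22.0 = 1.3
Step 4: y^k = 1.3, reduced costs: (-3.5, 8.5)
  x^k = (8.0, 0.0), subgradient = b - a^T x = -18.0
  y^{k+1} = 1.3 + 0.05*-18.0 = 0.4
Dual objective at y_4 = 0.4: reduced costs (1.0, 13.0), box minimizer x = (0.0, 0.0)
g(y_4) = b*y + (c1 - a1*y)*x1 + (c2 - a2*y)*x2 = 22*0.4 + 1.0*0.0 + 13.0*0.0 = 8.8 + 0.0 + 0.0 = 8.8


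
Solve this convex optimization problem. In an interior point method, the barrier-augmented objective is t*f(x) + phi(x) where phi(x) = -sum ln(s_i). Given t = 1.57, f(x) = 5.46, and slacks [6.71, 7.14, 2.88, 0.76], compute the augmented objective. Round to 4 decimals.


Step 1: Compute log-barrier.
ln values: [1.9036, 1.9657, 1.0578, -0.2744]
phi = -(1.9036 + 1.9657 + 1.0578 - 0.2744) = -4.6527
Step 2: Compute augmented objective.
t*f(x) = 1.57*5.46 = 8.5722
Total = 8.5722 - 4.6527 = 3.9195


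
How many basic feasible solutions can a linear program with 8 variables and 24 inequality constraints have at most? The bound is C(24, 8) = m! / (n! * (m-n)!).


Each vertex corresponds to some choice of n active constraints out of m, so the number of vertices is at most C(m, n) = m! / (n!(m-n)!).
m = 24, n = 8
Numerator: 24 * 23 * 22 * 21 * 20 * 19 * 18 * 17
Denominator: 8! = 40320
C(24, 8) = 735471


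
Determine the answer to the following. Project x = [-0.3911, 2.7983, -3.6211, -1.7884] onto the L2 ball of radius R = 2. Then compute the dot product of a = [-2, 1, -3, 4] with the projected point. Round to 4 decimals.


Step 1: Compute ||x|| (intermediates to 6 decimals).
||x|| = sqrt((-0.3911)^2 + 2.7983^2 + (-3.6211)^2 + (-1.7884)^2) = 4.928913
Step 2: Project.
Since ||x|| > R, scale = R/||x|| = 2/4.928913 = 0.405769, proj(x) = scale * x
proj(x) = [-0.158696, 1.135463, -1.46933, -0.725677]
Step 3: Dot product.
a^T * proj(x) = -2*(-0.158696) + 1*1.135463 - 3*(-1.46933) + 4*(-0.725677) = 2.9581


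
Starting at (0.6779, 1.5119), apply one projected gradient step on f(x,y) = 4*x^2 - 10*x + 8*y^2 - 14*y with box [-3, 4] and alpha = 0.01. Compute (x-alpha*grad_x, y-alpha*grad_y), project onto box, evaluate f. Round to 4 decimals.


Step 1: Compute gradient at (0.6779, 1.5119).
grad_x = 2*4*0.6779 - 10 = -4.5768
grad_y = 2*8*1.5119 - 14 = 10.1904
Step 2: Gradient step.
x_raw = 0.6779 - 0.01*-4.5768 = 0.7237
y_raw = 1.5119 - 0.01*10.1904 = 1.41
Step 3: Project onto [-3, 4].
x_proj = clip(0.7237) = 0.7237
y_proj = clip(1.41) = 1.41
Step 4: Evaluate f.
f(0.7237, 1.41) = -8.9771


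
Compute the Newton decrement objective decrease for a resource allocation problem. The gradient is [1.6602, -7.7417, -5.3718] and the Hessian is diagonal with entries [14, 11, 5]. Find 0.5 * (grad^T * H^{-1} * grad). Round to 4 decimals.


Step 1: H is diagonal, so H^(-1) * g = [0.1186, -0.7038, -1.0744].
Step 2: g^T H^(-1) g = sum_i g_i^2 / H_ii
  = (1.6602)^2/14 + (-7.7417)^2/11 + (-5.3718)^2/5
  = 0.1969 + 5.4485 + 5.7712 = 11.4167
Step 3: Objective decrease = 0.5 * g^T H^(-1) g = 5.7083


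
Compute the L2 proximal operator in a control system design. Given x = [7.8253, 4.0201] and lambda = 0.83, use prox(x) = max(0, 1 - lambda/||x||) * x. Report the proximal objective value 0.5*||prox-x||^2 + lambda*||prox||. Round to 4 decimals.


Step 1: Compute ||x||.
||x|| = 8.7975
Step 2: Compute scaling factor.
scale = max(0, 1 - 0.83/8.7975) = 0.9057
Step 3: prox(x) = [7.087, 3.6408]
||prox(x)|| = 7.9675
Step 4: Proximal objective.
0.5*||prox-x||^2 = 0.3445
lambda*||prox|| = 6.613
Total = 6.9575


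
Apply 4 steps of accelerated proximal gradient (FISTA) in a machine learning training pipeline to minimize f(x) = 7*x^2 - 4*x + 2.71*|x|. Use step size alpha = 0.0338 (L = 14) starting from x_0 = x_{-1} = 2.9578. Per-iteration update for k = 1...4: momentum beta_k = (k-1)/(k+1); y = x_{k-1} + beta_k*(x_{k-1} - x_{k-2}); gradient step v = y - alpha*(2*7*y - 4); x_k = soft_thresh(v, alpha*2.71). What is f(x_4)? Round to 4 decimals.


FISTA on f(x) = 7*x^2 - 4*x + 2.71*|x|
L = 14, alpha = 0.0338
Iteration 1: beta = 0.0, y = 2.9578 + 0.0*(2.9578 - 2.9578) = 2.9578
  grad(y) = 37.4092, v = y - alpha*grad = 1.6934
  prox(v) = soft_thresh(1.6934, 0.0916) = 1.6018
Iteration 2: beta = 0.3333, y = 1.6018 + 0.3333*(1.6018 - 2.9578) = 1.1498
  grad(y) = 12.0967, v = y - alpha*grad = 0.7409
  prox(v) = soft_thresh(0.7409, 0.0916) = 0.6493
Iteration 3: beta = 0.5, y = 0.6493 + 0.5*(0.6493 - 1.6018) = 0.1731
  grad(y) = -1.5772, v = y - alpha*grad = 0.2264
  prox(v) = soft_thresh(0.2264, 0.0916) = 0.1348
Iteration 4: beta = 0.6, y = 0.1348 + 0.6*(0.1348 - 0.6493) = -0.1739
  grad(y) = -6.4353, v = y - alpha*grad = 0.0436
  prox(v) = soft_thresh(0.0436, 0.0916) = 0.0
f(x_4) = 7*0.0^2 - 4*0.0 + 2.71*|0.0| = 0.0


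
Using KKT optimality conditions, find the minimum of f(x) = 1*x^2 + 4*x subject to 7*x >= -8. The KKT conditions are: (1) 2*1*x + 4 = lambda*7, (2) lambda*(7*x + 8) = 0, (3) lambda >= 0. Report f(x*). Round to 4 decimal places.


Step 1: Try lambda = 0 (constraint inactive).
x_unc = -4/(2*1) = -2.0
Check: 7*-2.0 = -14.0 < -8 -- violated!
Step 2: Constraint must be active: 7*x = -8
x* = -8/7 = -1.1429 (rounded; the exact value -8/7 is used below)
lambda = (2*1*(-8/7) + 4)/7 = 0.2449
Step 3: Compute optimal value.
f(x*) = 1*(-8/7)^2 + 4*(-8/7) = -3.2653


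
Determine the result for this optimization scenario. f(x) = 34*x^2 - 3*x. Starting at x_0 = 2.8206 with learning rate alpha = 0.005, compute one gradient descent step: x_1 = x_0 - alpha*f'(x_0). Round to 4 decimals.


We compute the gradient at x_0 and apply the update.
f'(x) = 68*x - 3
f'(2.8206) = 68*2.8206 - 3 = 188.8008
x_1 = 2.8206 - 0.005*188.8008 = 1.8766


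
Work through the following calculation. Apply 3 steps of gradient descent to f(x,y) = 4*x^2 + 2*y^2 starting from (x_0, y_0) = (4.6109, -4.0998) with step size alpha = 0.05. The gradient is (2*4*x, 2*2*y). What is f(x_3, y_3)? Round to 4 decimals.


Gradient descent on f(x,y) = 4*x^2 + 2*y^2.
Starting point: (4.6109, -4.0998), alpha = 0.05
Step 1: grad_x = 2*4*4.6109 = 36.8872, grad_y = 2*2*-4.0998 = -16.3992
  x_1 = 4.6109 - 0.05*36.8872 = 2.7665
  y_1 = -4.0998 - 0.05*-16.3992 = -3.2798
Step 2: grad_x = 2*4*2.7665 = 22.1323, grad_y = 2*2*-3.2798 = -13.1194
  x_2 = 2.7665 - 0.05*22.1323 = 1.6599
  y_2 = -3.2798 - 0.05*-13.1194 = -2.6239
Step 3: grad_x = 2*4*1.6599 = 13.2794, grad_y = 2*2*-2.6239 = -10.4955
  x_3 = 1.6599 - 0.05*13.2794 = 0.996
  y_3 = -2.6239 - 0.05*-10.4955 = -2.0991
f(0.996, -2.0991) = 4*0.996^2 + 2*(-2.0991)^2 = 12.7801


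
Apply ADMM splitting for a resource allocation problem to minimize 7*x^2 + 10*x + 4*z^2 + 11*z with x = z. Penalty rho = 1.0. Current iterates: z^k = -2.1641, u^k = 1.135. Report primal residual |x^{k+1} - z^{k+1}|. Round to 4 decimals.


ADMM iteration with rho = 1.0, z^k = -2.1641, u^k = 1.135
Step 1: x-update.
Minimize 7*x^2 + 10*x + (1.0/2)*(x + 2.1641 + 1.135)^2
FOC: (2*7 + 1.0)*x = -10 + 1.0*(-2.1641 - 1.135)
x^{k+1} = -0.8866
Step 2: z-update.
Minimize 4*z^2 + 11*z + (1.0/2)*(-0.8866 - z + 1.135)^2
FOC: (2*4 + 1.0)*z = -11 + 1.0*(-0.8866 + 1.135)
z^{k+1} = -1.1946
Step 3: u-update.
u^{k+1} = 1.135 - 0.8866 + 1.1946 = 1.443
Step 4: Primal residual = |-0.8866 + 1.1946| = 0.308


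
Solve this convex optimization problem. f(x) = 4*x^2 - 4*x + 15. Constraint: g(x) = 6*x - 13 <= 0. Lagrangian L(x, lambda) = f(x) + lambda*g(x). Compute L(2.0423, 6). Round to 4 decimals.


Step 1: Evaluate f(x).
f(2.0423) = 4*2.0423^2 - 4*2.0423 + 15 = 23.5148
Step 2: Evaluate g(x).
g(2.0423) = 6*2.0423 - 13 = -0.7462
Step 3: Compute Lagrangian.
L = 23.5148 + 6*-0.7462 = 19.0376


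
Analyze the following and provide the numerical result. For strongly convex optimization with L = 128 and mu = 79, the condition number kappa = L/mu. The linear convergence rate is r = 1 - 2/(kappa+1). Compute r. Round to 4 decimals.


Step 1: Compute the condition number.
kappa = L/mu = 128/79 = 1.6203
Step 2: Compute the convergence rate.
r = 1 - 2/(kappa + 1) = 1 - 2*mu/(L + mu) = (L - mu)/(L + mu) = 49/207 = 0.2367


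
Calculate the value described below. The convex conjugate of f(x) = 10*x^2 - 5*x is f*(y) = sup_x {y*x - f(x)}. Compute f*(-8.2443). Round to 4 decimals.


f*(y) = sup_x {y*x - a*x^2 - b*x} = sup_x {(y-b)*x - a*x^2}
FOC: (y - b) - 2a*x = 0 => x* = (y - b)/(2a)
x* = (-8.2443 + 5)/(2*10) = -0.1622
f*(-8.2443) = (y-b)^2/(4a) = (-8.2443 + 5)^2/(4*10)
= 10.5255/40 = 0.2631


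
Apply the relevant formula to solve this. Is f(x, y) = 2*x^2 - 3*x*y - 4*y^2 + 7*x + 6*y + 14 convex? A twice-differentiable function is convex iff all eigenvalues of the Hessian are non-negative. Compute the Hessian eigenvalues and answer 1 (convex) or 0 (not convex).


The Hessian of f(x,y) = 2*x^2 - 3*x*y - 4*y^2 + 7*x + 6*y + 14 is:
H = [[4, -3], [-3, -8]]
Trace = 4 - 8 = -4
Determinant = 4*-8 - (-3)^2 = -41
Discriminant = (-4)^2 - 4*-41 = 180.0
Eigenvalues: lambda_1 = -8.7082, lambda_2 = 4.7082
The function is not convex.

0


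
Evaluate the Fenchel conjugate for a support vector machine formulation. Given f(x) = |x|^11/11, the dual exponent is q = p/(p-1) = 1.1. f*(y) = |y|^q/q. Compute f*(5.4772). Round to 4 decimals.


The conjugate exponent q satisfies 1/p + 1/q = 1.
p = 11, so q = 11/(11 - 1) = 1.1
|y|^q = 5.4772^1.1 = 6.4925
f*(5.4772) = 6.4925 / 1.1 = 5.9023


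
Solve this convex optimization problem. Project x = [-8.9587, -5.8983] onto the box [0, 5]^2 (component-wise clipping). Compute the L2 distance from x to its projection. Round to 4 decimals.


Project each component onto [0, 5].
clip(-8.9587) = 0.0, clip(-5.8983) = 0.0
Projection = [0.0, 0.0]
Squared diffs: [80.2583, 34.7899]
Distance = sqrt(115.0482) = 10.7261


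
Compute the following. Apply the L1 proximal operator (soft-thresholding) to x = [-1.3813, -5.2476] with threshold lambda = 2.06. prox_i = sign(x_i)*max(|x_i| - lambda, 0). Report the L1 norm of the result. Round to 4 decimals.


Soft-thresholding with lambda = 2.06:
prox(-1.3813) = sign(-1.3813)*max(|-1.3813| - 2.06, 0) = 0.0
prox(-5.2476) = sign(-5.2476)*max(|-5.2476| - 2.06, 0) = -3.1876
prox(x) = [0.0, -3.1876]
||prox(x)||_1 = 0.0 + 3.1876 = 3.1876


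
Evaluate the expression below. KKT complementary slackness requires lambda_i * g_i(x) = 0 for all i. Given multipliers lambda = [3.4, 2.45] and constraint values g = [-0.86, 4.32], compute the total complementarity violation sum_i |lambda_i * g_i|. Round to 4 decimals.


KKT complementary slackness check:
lambda_1 * g_1 = 3.4 * -0.86 = -2.924
lambda_2 * g_2 = 2.45 * 4.32 = 10.584
Total violation = 2.924 + 10.584 = 13.508


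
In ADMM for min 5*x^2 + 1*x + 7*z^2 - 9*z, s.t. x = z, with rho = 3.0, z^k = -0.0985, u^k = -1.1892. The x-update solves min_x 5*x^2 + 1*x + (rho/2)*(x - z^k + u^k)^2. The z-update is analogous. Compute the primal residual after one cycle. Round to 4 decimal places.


ADMM iteration with rho = 3.0, z^k = -0.0985, u^k = -1.1892
Step 1: x-update.
Minimize 5*x^2 + 1*x + (3.0/2)*(x + 0.0985 - 1.1892)^2
FOC: (2*5 + 3.0)*x = -1 + 3.0*(-0.0985 + 1.1892)
x^{k+1} = 0.1748
Step 2: z-update.
Minimize 7*z^2 - 9*z + (3.0/2)*(0.1748 - z - 1.1892)^2
FOC: (2*7 + 3.0)*z = 9 + 3.0*(0.1748 - 1.1892)
z^{k+1} = 0.3504
Step 3: u-update.
u^{k+1} = -1.1892 + 0.1748 - 0.3504 = -1.3648
Step 4: Primal residual = |0.1748 - 0.3504| = 0.1756


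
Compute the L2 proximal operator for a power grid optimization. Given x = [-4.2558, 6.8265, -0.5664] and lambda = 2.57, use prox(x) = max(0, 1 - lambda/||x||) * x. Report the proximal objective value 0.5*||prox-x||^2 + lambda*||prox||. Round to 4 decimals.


Step 1: Compute ||x||.
||x|| = 8.0644
Step 2: Compute scaling factor.
scale = max(0, 1 - 2.57/8.0644) = 0.6813
Step 3: prox(x) = [-2.8995, 4.651, -0.3859]
||prox(x)|| = 5.4944
Step 4: Proximal objective.
0.5*||prox-x||^2 = 3.3025
lambda*||prox|| = 14.1206
Total = 17.4229


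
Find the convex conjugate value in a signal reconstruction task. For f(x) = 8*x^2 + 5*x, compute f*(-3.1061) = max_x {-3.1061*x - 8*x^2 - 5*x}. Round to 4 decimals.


f*(y) = sup_x {y*x - a*x^2 - b*x} = sup_x {(y-b)*x - a*x^2}
FOC: (y - b) - 2a*x = 0 => x* = (y - b)/(2a)
x* = (-3.1061 - 5)/(2*8) = -0.5066
f*(-3.1061) = (y-b)^2/(4a) = (-3.1061 - 5)^2/(4*8)
= 65.7089/32 = 2.0534


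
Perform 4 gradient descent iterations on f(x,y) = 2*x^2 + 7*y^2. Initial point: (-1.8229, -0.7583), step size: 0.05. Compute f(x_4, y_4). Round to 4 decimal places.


Gradient descent on f(x,y) = 2*x^2 + 7*y^2.
Starting point: (-1.8229, -0.7583), alpha = 0.05
Step 1: grad_x = 2*2*-1.8229 = -7.2916, grad_y = 2*7*-0.7583 = -10.6162
  x_1 = -1.8229 - 0.05*-7.2916 = -1.4583
  y_1 = -0.7583 - 0.05*-10.6162 = -0.2275
Step 2: grad_x = 2*2*-1.4583 = -5.8333, grad_y = 2*7*-0.2275 = -3.1849
  x_2 = -1.4583 - 0.05*-5.8333 = -1.1667
  y_2 = -0.2275 - 0.05*-3.1849 = -0.0682
Step 3: grad_x = 2*2*-1.1667 = -4.6666, grad_y = 2*7*-0.0682 = -0.9555
  x_3 = -1.1667 - 0.05*-4.6666 = -0.9333
  y_3 = -0.0682 - 0.05*-0.9555 = -0.0205
Step 4: grad_x = 2*2*-0.9333 = -3.7333, grad_y = 2*7*-0.0205 = -0.2866
  x_4 = -0.9333 - 0.05*-3.7333 = -0.7467
  y_4 = -0.0205 - 0.05*-0.2866 = -0.0061
f(-0.7467, -0.0061) = 2*(-0.7467)^2 + 7*(-0.0061)^2 = 1.1153


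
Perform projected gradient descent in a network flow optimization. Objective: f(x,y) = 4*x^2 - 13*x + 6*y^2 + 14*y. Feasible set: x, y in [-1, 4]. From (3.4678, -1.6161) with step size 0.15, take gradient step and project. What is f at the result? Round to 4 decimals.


Step 1: Compute gradient at (3.4678, -1.6161).
grad_x = 2*4*3.4678 - 13 = 14.7424
grad_y = 2*6*-1.6161 + 14 = -5.3932
Step 2: Gradient step.
x_raw = 3.4678 - 0.15*14.7424 = 1.2564
y_raw = -1.6161 - 0.15*-5.3932 = -0.8071
Step 3: Project onto [-1, 4].
x_proj = clip(1.2564) = 1.2564
y_proj = clip(-0.8071) = -0.8071
Step 4: Evaluate f.
f(1.2564, -0.8071) = -17.4102


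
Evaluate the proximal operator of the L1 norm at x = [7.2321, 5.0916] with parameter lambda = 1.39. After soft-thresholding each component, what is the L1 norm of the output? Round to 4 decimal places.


Soft-thresholding with lambda = 1.39:
prox(7.2321) = sign(7.2321)*max(|7.2321| - 1.39, 0) = 5.8421
prox(5.0916) = sign(5.0916)*max(|5.0916| - 1.39, 0) = 3.7016
prox(x) = [5.8421, 3.7016]
||prox(x)||_1 = 5.8421 + 3.7016 = 9.5437


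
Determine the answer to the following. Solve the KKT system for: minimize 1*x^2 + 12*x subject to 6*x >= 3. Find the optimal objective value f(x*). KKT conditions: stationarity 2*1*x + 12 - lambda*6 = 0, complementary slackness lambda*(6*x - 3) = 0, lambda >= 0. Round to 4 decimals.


Step 1: Try lambda = 0 (constraint inactive).
x_unc = -12/(2*1) = -6.0
Check: 6*-6.0 = -36.0 < 3 -- violated!
Step 2: Constraint must be active: 6*x = 3
x* = 3/6 = 0.5
lambda = (2*1*0.5 + 12)/6 = 2.1667
Step 3: Compute optimal value.
f(x*) = 1*0.5^2 + 12*0.5 = 6.25


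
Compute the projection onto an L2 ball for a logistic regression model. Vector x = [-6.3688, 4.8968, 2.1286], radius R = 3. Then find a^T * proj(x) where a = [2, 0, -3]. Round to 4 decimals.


Step 1: Compute ||x|| (intermediates to 6 decimals).
||x|| = sqrt((-6.3688)^2 + 4.8968^2 + 2.1286^2) = 8.310909
Step 2: Project.
Since ||x|| > R, scale = R/||x|| = 3/8.310909 = 0.360971, proj(x) = scale * x
proj(x) = [-2.298952, 1.767603, 0.768363]
Step 3: Dot product.
a^T * proj(x) = 2*(-2.298952) + 0*1.767603 - 3*0.768363 = -6.903


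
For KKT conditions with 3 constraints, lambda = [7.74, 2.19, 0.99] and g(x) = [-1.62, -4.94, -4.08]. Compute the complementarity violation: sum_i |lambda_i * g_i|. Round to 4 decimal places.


KKT complementary slackness check:
lambda_1 * g_1 = 7.74 * -1.62 = -12.5388
lambda_2 * g_2 = 2.19 * -4.94 = -10.8186
lambda_3 * g_3 = 0.99 * -4.08 = -4.0392
Total violation = 12.5388 + 10.8186 + 4.0392 = 27.3966


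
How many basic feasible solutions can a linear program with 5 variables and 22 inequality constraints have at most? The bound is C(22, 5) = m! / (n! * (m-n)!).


Each vertex corresponds to some choice of n active constraints out of m, so the number of vertices is at most C(m, n) = m! / (n!(m-n)!).
m = 22, n = 5
Numerator: 22 * 21 * 20 * 19 * 18
Denominator: 5! = 120
C(22, 5) = 26334


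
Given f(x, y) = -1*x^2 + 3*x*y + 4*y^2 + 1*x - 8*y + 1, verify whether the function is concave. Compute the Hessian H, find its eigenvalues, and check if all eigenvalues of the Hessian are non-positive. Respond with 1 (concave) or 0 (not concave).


The Hessian of f(x,y) = -1*x^2 + 3*x*y + 4*y^2 + 1*x - 8*y + 1 is:
H = [[-2, 3], [3, 8]]
Trace = -2 + 8 = 6
Determinant = -2*8 - (3)^2 = -25
Discriminant = (6)^2 - 4*-25 = 136.0
Eigenvalues: lambda_1 = -2.831, lambda_2 = 8.831
The function is not concave.

0


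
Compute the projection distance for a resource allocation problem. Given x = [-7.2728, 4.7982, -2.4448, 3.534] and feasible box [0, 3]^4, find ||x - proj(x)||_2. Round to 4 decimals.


Project each component onto [0, 3].
clip(-7.2728) = 0.0, clip(4.7982) = 3.0, clip(-2.4448) = 0.0, clip(3.534) = 3.0
Projection = [0.0, 3.0, 0.0, 3.0]
Squared diffs: [52.8936, 3.2335, 5.977, 0.2852]
Distance = sqrt(62.3893) = 7.8987


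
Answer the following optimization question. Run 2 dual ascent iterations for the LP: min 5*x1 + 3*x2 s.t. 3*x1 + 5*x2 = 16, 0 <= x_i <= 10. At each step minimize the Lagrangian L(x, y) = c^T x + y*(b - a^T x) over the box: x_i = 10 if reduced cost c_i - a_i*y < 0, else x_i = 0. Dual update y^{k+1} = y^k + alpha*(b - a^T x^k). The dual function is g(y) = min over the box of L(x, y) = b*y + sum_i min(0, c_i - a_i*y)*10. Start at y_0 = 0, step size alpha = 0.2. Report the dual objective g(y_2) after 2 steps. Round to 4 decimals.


Dual ascent for LP: min 5*x1 + 3*x2, 3*x1 + 5*x2 = 16, 0 <= x_i <= 10
Step 1: y^k = 0.0, reduced costs: (5.0, 3.0)
  x^k = (0.0, 0.0), subgradient = b - a^T x = 16.0
  y^{k+1} = 0.0 + 0.2*16.0 = 3.2
Step 2: y^k = 3.2, reduced costs: (-4.6, -13.0)
  x^k = (10.0, 10.0), subgradient = b - a^T x = -64.0
  y^{k+1} = 3.2 + 0.2*-64.0 = -9.6
Dual objective at y_2 = -9.6: reduced costs (33.8, 51.0), box minimizer x = (0.0, 0.0)
g(y_2) = b*y + (c1 - a1*y)*x1 + (c2 - a2*y)*x2 = 16*(-9.6) + 33.8*0.0 + 51.0*0.0 = -153.6 + 0.0 + 0.0 = -153.6


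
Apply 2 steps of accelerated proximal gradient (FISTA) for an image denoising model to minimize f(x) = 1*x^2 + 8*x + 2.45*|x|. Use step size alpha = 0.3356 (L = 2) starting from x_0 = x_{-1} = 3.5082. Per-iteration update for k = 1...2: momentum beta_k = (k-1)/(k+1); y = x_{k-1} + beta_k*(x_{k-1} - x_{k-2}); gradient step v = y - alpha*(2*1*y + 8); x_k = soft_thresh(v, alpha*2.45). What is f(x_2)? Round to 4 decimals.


FISTA on f(x) = 1*x^2 + 8*x + 2.45*|x|
L = 2, alpha = 0.3356
Iteration 1: beta = 0.0, y = 3.5082 + 0.0*(3.5082 - 3.5082) = 3.5082
  grad(y) = 15.0164, v = y - alpha*grad = -1.5313
  prox(v) = soft_thresh(-1.5313, 0.8222) = -0.7091
Iteration 2: beta = 0.3333, y = -0.7091 + 0.3333*(-0.7091 - 3.5082) = -2.1148
  grad(y) = 3.7703, v = y - alpha*grad = -3.3802
  prox(v) = soft_thresh(-3.3802, 0.8222) = -2.5579
f(x_2) = 1*(-2.5579)^2 + 8*(-2.5579) + 2.45*|-2.5579| = -7.6535


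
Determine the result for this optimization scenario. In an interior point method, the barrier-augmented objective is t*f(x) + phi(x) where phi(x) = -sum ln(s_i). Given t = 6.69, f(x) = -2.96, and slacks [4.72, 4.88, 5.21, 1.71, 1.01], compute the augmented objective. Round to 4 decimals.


Step 1: Compute log-barrier.
ln values: [1.5518, 1.5851, 1.6506, 0.5365, 0.01]
phi = -(1.5518 + 1.5851 + 1.6506 + 0.5365 + 0.01) = -5.334
Step 2: Compute augmented objective.
t*f(x) = 6.69*-2.96 = -19.8024
Total = -19.8024 - 5.334 = -25.1364


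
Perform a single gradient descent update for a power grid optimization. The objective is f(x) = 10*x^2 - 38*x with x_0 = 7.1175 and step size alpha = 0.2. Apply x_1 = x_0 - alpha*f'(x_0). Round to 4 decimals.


We compute the gradient at x_0 and apply the update.
f'(x) = 20*x - 38
f'(7.1175) = 20*7.1175 - 38 = 104.35
x_1 = 7.1175 - 0.2*104.35 = -13.7525


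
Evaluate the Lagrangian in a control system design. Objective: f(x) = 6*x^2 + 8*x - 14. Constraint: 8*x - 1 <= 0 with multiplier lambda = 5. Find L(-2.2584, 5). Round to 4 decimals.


Step 1: Evaluate f(x).
f(-2.2584) = 6*(-2.2584)^2 + 8*(-2.2584) - 14 = -1.465
Step 2: Evaluate g(x).
g(-2.2584) = 8*-2.2584 - 1 = -19.0672
Step 3: Compute Lagrangian.
L = -1.465 + 5*-19.0672 = -96.801


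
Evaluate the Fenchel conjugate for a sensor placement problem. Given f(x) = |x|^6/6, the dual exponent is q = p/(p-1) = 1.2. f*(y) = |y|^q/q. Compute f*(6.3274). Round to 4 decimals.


The conjugate exponent q satisfies 1/p + 1/q = 1.
p = 6, so q = 6/(6 - 1) = 1.2
|y|^q = 6.3274^1.2 = 9.151
f*(6.3274) = 9.151 / 1.2 = 7.6259


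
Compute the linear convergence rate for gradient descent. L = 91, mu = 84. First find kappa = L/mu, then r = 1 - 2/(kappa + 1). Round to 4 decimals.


Step 1: Compute the condition number.
kappa = L/mu = 91/84 = 1.0833
Step 2: Compute the convergence rate.
r = 1 - 2/(kappa + 1) = 1 - 2*mu/(L + mu) = (L - mu)/(L + mu) = 7/175 = 0.04


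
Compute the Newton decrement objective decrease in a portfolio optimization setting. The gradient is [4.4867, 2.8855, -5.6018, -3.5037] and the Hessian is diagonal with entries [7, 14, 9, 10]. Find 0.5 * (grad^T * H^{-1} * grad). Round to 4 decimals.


Step 1: H is diagonal, so H^(-1) * g = [0.641, 0.2061, -0.6224, -0.3504].
Step 2: g^T H^(-1) g = sum_i g_i^2 / H_ii
  = (4.4867)^2/7 + (2.8855)^2/14 + (-5.6018)^2/9 + (-3.5037)^2/10
  = 2.8758 + 0.5947 + 3.4867 + 1.2276 = 8.1848
Step 3: Objective decrease = 0.5 * g^T H^(-1) g = 4.0924


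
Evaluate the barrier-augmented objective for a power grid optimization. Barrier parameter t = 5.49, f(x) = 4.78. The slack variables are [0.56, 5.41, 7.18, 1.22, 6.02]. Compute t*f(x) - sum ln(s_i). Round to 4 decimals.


Step 1: Compute log-barrier.
ln values: [-0.5798, 1.6882, 1.9713, 0.1989, 1.7951]
phi = -(-0.5798 + 1.6882 + 1.9713 + 0.1989 + 1.7951) = -5.0737
Step 2: Compute augmented objective.
t*f(x) = 5.49*4.78 = 26.2422
Total = 26.2422 - 5.0737 = 21.1685


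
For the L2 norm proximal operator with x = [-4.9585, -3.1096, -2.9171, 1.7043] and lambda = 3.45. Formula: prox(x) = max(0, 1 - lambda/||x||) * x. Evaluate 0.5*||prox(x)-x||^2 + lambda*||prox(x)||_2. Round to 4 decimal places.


Step 1: Compute ||x||.
||x|| = 6.758
Step 2: Compute scaling factor.
scale = max(0, 1 - 3.45/6.758) = 0.4895
Step 3: prox(x) = [-2.4272, -1.5221, -1.4279, 0.8342]
||prox(x)|| = 3.308
Step 4: Proximal objective.
0.5*||prox-x||^2 = 5.9513
lambda*||prox|| = 11.4126
Total = 17.3638


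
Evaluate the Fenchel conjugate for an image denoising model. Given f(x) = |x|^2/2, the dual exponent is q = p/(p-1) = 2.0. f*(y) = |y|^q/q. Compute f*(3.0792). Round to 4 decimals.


The conjugate exponent q satisfies 1/p + 1/q = 1.
p = 2, so q = 2/(2 - 1) = 2.0
|y|^q = 3.0792^2.0 = 9.4815
f*(3.0792) = 9.4815 / 2.0 = 4.7407


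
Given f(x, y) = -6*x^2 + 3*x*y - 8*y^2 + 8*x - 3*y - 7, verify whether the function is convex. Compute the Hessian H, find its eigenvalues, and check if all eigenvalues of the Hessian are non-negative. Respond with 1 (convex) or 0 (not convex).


The Hessian of f(x,y) = -6*x^2 + 3*x*y - 8*y^2 + 8*x - 3*y - 7 is:
H = [[-12, 3], [3, -16]]
Trace = -12 - 16 = -28
Determinant = -12*-16 - (3)^2 = 183
Discriminant = (-28)^2 - 4*183 = 52.0
Eigenvalues: lambda_1 = -17.6056, lambda_2 = -10.3944
The function is not convex.

0


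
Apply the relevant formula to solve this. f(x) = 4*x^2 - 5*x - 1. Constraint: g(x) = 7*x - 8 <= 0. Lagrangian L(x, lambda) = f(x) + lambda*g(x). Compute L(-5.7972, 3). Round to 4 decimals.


Step 1: Evaluate f(x).
f(-5.7972) = 4*(-5.7972)^2 - 5*(-5.7972) - 1 = 162.4161
Step 2: Evaluate g(x).
g(-5.7972) = 7*-5.7972 - 8 = -48.5804
Step 3: Compute Lagrangian.
L = 162.4161 + 3*-48.5804 = 16.6749


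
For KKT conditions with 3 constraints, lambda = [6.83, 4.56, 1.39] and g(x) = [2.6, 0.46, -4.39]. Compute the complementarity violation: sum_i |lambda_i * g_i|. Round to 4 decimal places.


KKT complementary slackness check:
lambda_1 * g_1 = 6.83 * 2.6 = 17.758
lambda_2 * g_2 = 4.56 * 0.46 = 2.0976
lambda_3 * g_3 = 1.39 * -4.39 = -6.1021
Total violation = 17.758 + 2.0976 + 6.1021 = 25.9577


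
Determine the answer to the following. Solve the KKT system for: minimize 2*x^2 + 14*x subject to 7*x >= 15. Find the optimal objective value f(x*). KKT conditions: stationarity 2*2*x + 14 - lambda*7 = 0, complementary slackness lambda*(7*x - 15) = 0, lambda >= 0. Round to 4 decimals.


Step 1: Try lambda = 0 (constraint inactive).
x_unc = -14/(2*2) = -3.5
Check: 7*-3.5 = -24.5 < 15 -- violated!
Step 2: Constraint must be active: 7*x = 15
x* = 15/7 = 2.1429 (rounded; the exact value 15/7 is used below)
lambda = (2*2*(15/7) + 14)/7 = 3.2245
Step 3: Compute optimal value.
f(x*) = 2*(15/7)^2 + 14*(15/7) = 39.1837


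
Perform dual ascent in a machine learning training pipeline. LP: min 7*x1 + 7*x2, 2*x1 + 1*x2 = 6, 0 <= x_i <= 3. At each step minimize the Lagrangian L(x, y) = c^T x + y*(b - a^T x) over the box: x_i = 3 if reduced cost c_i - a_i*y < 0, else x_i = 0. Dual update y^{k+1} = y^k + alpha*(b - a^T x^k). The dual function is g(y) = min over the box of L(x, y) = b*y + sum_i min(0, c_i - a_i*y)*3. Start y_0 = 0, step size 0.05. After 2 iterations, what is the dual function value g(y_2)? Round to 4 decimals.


Dual ascent for LP: min 7*x1 + 7*x2, 2*x1 + 1*x2 = 6, 0 <= x_i <= 3
Step 1: y^k = 0.0, reduced costs: (7.0, 7.0)
  x^k = (0.0, 0.0), subgradient = b - a^T x = 6.0
  y^{k+1} = 0.0 + 0.05*6.0 = 0.3
Step 2: y^k = 0.3, reduced costs: (6.4, 6.7)
  x^k = (0.0, 0.0), subgradient = b - a^T x = 6.0
  y^{k+1} = 0.3 + 0.05*6.0 = 0.6
Dual objective at y_2 = 0.6: reduced costs (5.8, 6.4), box minimizer x = (0.0, 0.0)
g(y_2) = b*y + (c1 - a1*y)*x1 + (c2 - a2*y)*x2 = 6*0.6 + 5.8*0.0 + 6.4*0.0 = 3.6 + 0.0 + 0.0 = 3.6


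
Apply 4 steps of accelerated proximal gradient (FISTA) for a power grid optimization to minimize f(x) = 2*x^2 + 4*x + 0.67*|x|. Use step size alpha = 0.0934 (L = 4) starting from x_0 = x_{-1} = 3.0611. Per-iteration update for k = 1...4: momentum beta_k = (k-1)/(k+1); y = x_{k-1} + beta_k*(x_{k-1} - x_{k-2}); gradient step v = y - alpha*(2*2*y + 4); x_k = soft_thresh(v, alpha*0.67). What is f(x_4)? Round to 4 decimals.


FISTA on f(x) = 2*x^2 + 4*x + 0.67*|x|
L = 4, alpha = 0.0934
Iteration 1: beta = 0.0, y = 3.0611 + 0.0*(3.0611 - 3.0611) = 3.0611
  grad(y) = 16.2444, v = y - alpha*grad = 1.5439
  prox(v) = soft_thresh(1.5439, 0.0626) = 1.4813
Iteration 2: beta = 0.3333, y = 1.4813 + 0.3333*(1.4813 - 3.0611) = 0.9547
  grad(y) = 7.8188, v = y - alpha*grad = 0.2244
  prox(v) = soft_thresh(0.2244, 0.0626) = 0.1618
Iteration 3: beta = 0.5, y = 0.1618 + 0.5*(0.1618 - 1.4813) = -0.4979
  grad(y) = 2.0085, v = y - alpha*grad = -0.6855
  prox(v) = soft_thresh(-0.6855, 0.0626) = -0.6229
Iteration 4: beta = 0.6, y = -0.6229 + 0.6*(-0.6229 - 0.1618) = -1.0937
  grad(y) = -0.375, v = y - alpha*grad = -1.0587
  prox(v) = soft_thresh(-1.0587, 0.0626) = -0.9961
f(x_4) = 2*(-0.9961)^2 + 4*(-0.9961) + 0.67*|-0.9961| = -1.3326


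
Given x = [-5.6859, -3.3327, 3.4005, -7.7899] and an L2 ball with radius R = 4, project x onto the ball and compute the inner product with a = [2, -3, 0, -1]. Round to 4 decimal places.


Step 1: Compute ||x|| (intermediates to 6 decimals).
||x|| = sqrt((-5.6859)^2 + (-3.3327)^2 + 3.4005^2 + (-7.7899)^2) = 10.75557
Step 2: Project.
Since ||x|| > R, scale = R/||x|| = 4/10.75557 = 0.3719, proj(x) = scale * x
proj(x) = [-2.114586, -1.239431, 1.264646, -2.897064]
Step 3: Dot product.
a^T * proj(x) = 2*(-2.114586) - 3*(-1.239431) + 0*1.264646 - 1*(-2.897064) = 2.3862


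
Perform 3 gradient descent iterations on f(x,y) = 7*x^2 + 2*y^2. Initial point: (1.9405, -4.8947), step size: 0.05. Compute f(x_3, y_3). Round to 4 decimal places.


Gradient descent on f(x,y) = 7*x^2 + 2*y^2.
Starting point: (1.9405, -4.8947), alpha = 0.05
Step 1: grad_x = 2*7*1.9405 = 27.167, grad_y = 2*2*-4.8947 = -19.5788
  x_1 = 1.9405 - 0.05*27.167 = 0.5822
  y_1 = -4.8947 - 0.05*-19.5788 = -3.9158
Step 2: grad_x = 2*7*0.5822 = 8.1501, grad_y = 2*2*-3.9158 = -15.663
  x_2 = 0.5822 - 0.05*8.1501 = 0.1746
  y_2 = -3.9158 - 0.05*-15.663 = -3.1326
Step 3: grad_x = 2*7*0.1746 = 2.445, grad_y = 2*2*-3.1326 = -12.5304
  x_3 = 0.1746 - 0.05*2.445 = 0.0524
  y_3 = -3.1326 - 0.05*-12.5304 = -2.5061
f(0.0524, -2.5061) = 7*0.0524^2 + 2*(-2.5061)^2 = 12.5802


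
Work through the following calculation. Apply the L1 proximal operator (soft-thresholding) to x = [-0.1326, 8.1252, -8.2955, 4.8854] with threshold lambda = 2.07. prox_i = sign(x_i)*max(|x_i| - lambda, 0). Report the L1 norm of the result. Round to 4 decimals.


Soft-thresholding with lambda = 2.07:
prox(-0.1326) = sign(-0.1326)*max(|-0.1326| - 2.07, 0) = 0.0
prox(8.1252) = sign(8.1252)*max(|8.1252| - 2.07, 0) = 6.0552
prox(-8.2955) = sign(-8.2955)*max(|-8.2955| - 2.07, 0) = -6.2255
prox(4.8854) = sign(4.8854)*max(|4.8854| - 2.07, 0) = 2.8154
prox(x) = [0.0, 6.0552, -6.2255, 2.8154]
||prox(x)||_1 = 0.0 + 6.0552 + 6.2255 + 2.8154 = 15.0961


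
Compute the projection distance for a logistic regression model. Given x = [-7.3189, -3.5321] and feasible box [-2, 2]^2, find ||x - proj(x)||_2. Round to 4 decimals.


Project each component onto [-2, 2].
clip(-7.3189) = -2.0, clip(-3.5321) = -2.0
Projection = [-2.0, -2.0]
Squared diffs: [28.2907, 2.3473]
Distance = sqrt(30.638) = 5.5352


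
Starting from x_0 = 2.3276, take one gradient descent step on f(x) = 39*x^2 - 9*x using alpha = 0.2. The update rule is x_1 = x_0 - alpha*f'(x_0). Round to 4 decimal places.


We compute the gradient at x_0 and apply the update.
f'(x) = 78*x - 9
f'(2.3276) = 78*2.3276 - 9 = 172.5528
x_1 = 2.3276 - 0.2*172.5528 = -32.183


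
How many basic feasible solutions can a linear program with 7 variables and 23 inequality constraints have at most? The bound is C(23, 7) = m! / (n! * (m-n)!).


Each vertex corresponds to some choice of n active constraints out of m, so the number of vertices is at most C(m, n) = m! / (n!(m-n)!).
m = 23, n = 7
Numerator: 23 * 22 * 21 * 20 * 19 * 18 * 17
Denominator: 7! = 5040
C(23, 7) = 245157


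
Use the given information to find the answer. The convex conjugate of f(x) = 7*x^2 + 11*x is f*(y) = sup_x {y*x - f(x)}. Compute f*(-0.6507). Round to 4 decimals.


f*(y) = sup_x {y*x - a*x^2 - b*x} = sup_x {(y-b)*x - a*x^2}
FOC: (y - b) - 2a*x = 0 => x* = (y - b)/(2a)
x* = (-0.6507 - 11)/(2*7) = -0.8322
f*(-0.6507) = (y-b)^2/(4a) = (-0.6507 - 11)^2/(4*7)
= 135.7388/28 = 4.8478


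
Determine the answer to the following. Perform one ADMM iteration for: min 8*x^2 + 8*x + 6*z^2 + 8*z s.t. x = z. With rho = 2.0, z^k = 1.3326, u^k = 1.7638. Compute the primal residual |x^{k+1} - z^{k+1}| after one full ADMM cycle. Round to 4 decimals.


ADMM iteration with rho = 2.0, z^k = 1.3326, u^k = 1.7638
Step 1: x-update.
Minimize 8*x^2 + 8*x + (2.0/2)*(x - 1.3326 + 1.7638)^2
FOC: (2*8 + 2.0)*x = -8 + 2.0*(1.3326 - 1.7638)
x^{k+1} = -0.4924
Step 2: z-update.
Minimize 6*z^2 + 8*z + (2.0/2)*(-0.4924 - z + 1.7638)^2
FOC: (2*6 + 2.0)*z = -8 + 2.0*(-0.4924 + 1.7638)
z^{k+1} = -0.3898
Step 3: u-update.
u^{k+1} = 1.7638 - 0.4924 + 0.3898 = 1.6612
Step 4: Primal residual = |-0.4924 + 0.3898| = 0.1026


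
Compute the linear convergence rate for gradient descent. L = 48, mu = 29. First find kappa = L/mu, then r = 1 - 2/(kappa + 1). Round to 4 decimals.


Step 1: Compute the condition number.
kappa = L/mu = 48/29 = 1.6552
Step 2: Compute the convergence rate.
r = 1 - 2/(kappa + 1) = 1 - 2*mu/(L + mu) = (L - mu)/(L + mu) = 19/77 = 0.2468


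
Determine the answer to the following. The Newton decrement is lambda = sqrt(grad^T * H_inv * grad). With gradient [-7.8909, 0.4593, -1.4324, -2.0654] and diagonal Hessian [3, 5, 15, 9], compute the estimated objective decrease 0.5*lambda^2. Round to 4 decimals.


Step 1: H is diagonal, so H^(-1) * g = [-2.6303, 0.0919, -0.0955, -0.2295].
Step 2: g^T H^(-1) g = sum_i g_i^2 / H_ii
  = (-7.8909)^2/3 + (0.4593)^2/5 + (-1.4324)^2/15 + (-2.0654)^2/9
  = 20.7554 + 0.0422 + 0.1368 + 0.474 = 21.4084
Step 3: Objective decrease = 0.5 * g^T H^(-1) g = 10.7042


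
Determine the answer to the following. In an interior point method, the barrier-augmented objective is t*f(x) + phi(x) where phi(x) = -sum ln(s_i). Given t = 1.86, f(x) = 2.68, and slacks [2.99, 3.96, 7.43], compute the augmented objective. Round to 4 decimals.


Step 1: Compute log-barrier.
ln values: [1.0953, 1.3762, 2.0055]
phi = -(1.0953 + 1.3762 + 2.0055) = -4.477
Step 2: Compute augmented objective.
t*f(x) = 1.86*2.68 = 4.9848
Total = 4.9848 - 4.477 = 0.5078


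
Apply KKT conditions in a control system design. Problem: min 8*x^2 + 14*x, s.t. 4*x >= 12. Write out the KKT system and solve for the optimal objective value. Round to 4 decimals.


Step 1: Try lambda = 0 (constraint inactive).
x_unc = -14/(2*8) = -0.875
Check: 4*-0.875 = -3.5 < 12 -- violated!
Step 2: Constraint must be active: 4*x = 12
x* = 12/4 = 3.0
lambda = (2*8*3.0 + 14)/4 = 15.5
Step 3: Compute optimal value.
f(x*) = 8*3.0^2 + 14*3.0 = 114.0


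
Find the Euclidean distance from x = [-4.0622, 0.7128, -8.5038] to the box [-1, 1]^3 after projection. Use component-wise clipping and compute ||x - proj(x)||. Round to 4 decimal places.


Project each component onto [-1, 1].
clip(-4.0622) = -1.0, clip(0.7128) = 0.7128, clip(-8.5038) = -1.0
Projection = [-1.0, 0.7128, -1.0]
Squared diffs: [9.3771, 0.0, 56.307]
Distance = sqrt(65.6841) = 8.1046


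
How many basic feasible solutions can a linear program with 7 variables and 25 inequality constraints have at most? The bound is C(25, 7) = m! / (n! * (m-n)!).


Each vertex corresponds to some choice of n active constraints out of m, so the number of vertices is at most C(m, n) = m! / (n!(m-n)!).
m = 25, n = 7
Numerator: 25 * 24 * 23 * 22 * 21 * 20 * 19
Denominator: 7! = 5040
C(25, 7) = 480700


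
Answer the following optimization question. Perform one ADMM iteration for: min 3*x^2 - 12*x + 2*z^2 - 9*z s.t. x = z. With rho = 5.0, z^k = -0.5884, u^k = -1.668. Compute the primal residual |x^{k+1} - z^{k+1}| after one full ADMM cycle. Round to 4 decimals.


ADMM iteration with rho = 5.0, z^k = -0.5884, u^k = -1.668
Step 1: x-update.
Minimize 3*x^2 - 12*x + (5.0/2)*(x + 0.5884 - 1.668)^2
FOC: (2*3 + 5.0)*x = 12 + 5.0*(-0.5884 + 1.668)
x^{k+1} = 1.5816
Step 2: z-update.
Minimize 2*z^2 - 9*z + (5.0/2)*(1.5816 - z - 1.668)^2
FOC: (2*2 + 5.0)*z = 9 + 5.0*(1.5816 - 1.668)
z^{k+1} = 0.952
Step 3: u-update.
u^{k+1} = -1.668 + 1.5816 - 0.952 = -1.0384
Step 4: Primal residual = |1.5816 - 0.952| = 0.6296


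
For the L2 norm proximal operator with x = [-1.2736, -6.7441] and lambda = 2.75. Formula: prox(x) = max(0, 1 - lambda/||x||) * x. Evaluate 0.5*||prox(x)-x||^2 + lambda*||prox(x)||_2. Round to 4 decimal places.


Step 1: Compute ||x||.
||x|| = 6.8633
Step 2: Compute scaling factor.
scale = max(0, 1 - 2.75/6.8633) = 0.5993
Step 3: prox(x) = [-0.7633, -4.0419]
||prox(x)|| = 4.1133
Step 4: Proximal objective.
0.5*||prox-x||^2 = 3.7813
lambda*||prox|| = 11.3116
Total = 15.0928


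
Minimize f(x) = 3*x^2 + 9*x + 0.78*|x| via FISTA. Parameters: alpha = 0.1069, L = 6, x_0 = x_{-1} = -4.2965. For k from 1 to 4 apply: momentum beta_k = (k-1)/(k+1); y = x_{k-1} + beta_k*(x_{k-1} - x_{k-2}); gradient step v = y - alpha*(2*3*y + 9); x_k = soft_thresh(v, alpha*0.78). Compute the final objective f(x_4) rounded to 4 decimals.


FISTA on f(x) = 3*x^2 + 9*x + 0.78*|x|
L = 6, alpha = 0.1069
Iteration 1: beta = 0.0, y = -4.2965 + 0.0*(-4.2965 + 4.2965) = -4.2965
  grad(y) = -16.779, v = y - alpha*grad = -2.5028
  prox(v) = soft_thresh(-2.5028, 0.0834) = -2.4194
Iteration 2: beta = 0.3333, y = -2.4194 + 0.3333*(-2.4194 + 4.2965) = -1.7938
  grad(y) = -1.7625, v = y - alpha*grad = -1.6053
  prox(v) = soft_thresh(-1.6053, 0.0834) = -1.522
Iteration 3: beta = 0.5, y = -1.522 + 0.5*(-1.522 + 2.4194) = -1.0732
  grad(y) = 2.5607, v = y - alpha*grad = -1.347
  prox(v) = soft_thresh(-1.347, 0.0834) = -1.2636
Iteration 4: beta = 0.6, y = -1.2636 + 0.6*(-1.2636 + 1.522) = -1.1085
  grad(y) = 2.3487, v = y - alpha*grad = -1.3596
  prox(v) = soft_thresh(-1.3596, 0.0834) = -1.2762
f(x_4) = 3*(-1.2762)^2 + 9*(-1.2762) + 0.78*|-1.2762| = -5.6043
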